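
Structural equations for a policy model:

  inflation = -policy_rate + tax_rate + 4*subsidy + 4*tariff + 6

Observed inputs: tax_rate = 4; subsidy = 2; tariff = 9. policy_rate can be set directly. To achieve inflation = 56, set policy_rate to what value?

Substituting into the inflation equation gives inflation = -policy_rate + 54.
Solve -policy_rate + 54 = 56: policy_rate = (56 - 54) / -1 = -2.

policy_rate = -2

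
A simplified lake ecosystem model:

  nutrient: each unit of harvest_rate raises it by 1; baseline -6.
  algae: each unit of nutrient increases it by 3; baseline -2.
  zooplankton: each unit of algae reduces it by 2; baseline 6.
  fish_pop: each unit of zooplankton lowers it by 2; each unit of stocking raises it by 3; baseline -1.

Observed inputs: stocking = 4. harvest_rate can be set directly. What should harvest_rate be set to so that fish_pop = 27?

harvest_rate = 9

Substituting into the algae equation gives algae = 3*harvest_rate - 20.
Substituting into the zooplankton equation gives zooplankton = -6*harvest_rate + 46.
Substituting into the fish_pop equation gives fish_pop = 12*harvest_rate - 81.
Solve 12*harvest_rate - 81 = 27: harvest_rate = (27 + 81) / 12 = 9.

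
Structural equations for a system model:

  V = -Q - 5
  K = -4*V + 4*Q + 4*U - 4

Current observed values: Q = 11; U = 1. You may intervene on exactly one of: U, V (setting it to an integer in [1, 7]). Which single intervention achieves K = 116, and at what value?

Intervening on U: with other inputs at their observed values, K = 4*U + 104. Solving for 116 gives U = 3, within [1, 7].
Intervening on V: K = -4*V + 44. Reaching 116 requires V = -18, outside [1, 7].

set U = 3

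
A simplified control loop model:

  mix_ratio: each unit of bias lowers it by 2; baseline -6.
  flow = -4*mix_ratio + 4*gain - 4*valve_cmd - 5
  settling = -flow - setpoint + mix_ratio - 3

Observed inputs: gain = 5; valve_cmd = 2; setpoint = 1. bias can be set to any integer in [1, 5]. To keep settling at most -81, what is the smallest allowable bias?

bias = 4

Substituting into the flow equation gives flow = 8*bias + 31.
So settling = -10*bias - 41.
Require -10*bias - 41 ≤ -81, so bias ≥ 4.
The smallest integer in [1, 5] satisfying this is 4.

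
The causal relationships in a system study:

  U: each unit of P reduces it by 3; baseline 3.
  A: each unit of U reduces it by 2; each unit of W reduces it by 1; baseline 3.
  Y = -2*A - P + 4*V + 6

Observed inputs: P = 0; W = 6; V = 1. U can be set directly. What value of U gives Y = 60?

Intervening on U fixes its value directly, overriding its dependence on P.
Substituting into the A equation gives A = -2*U - 3.
This gives Y = 4*U + 16.
Solve 4*U + 16 = 60: U = (60 - 16) / 4 = 11.

U = 11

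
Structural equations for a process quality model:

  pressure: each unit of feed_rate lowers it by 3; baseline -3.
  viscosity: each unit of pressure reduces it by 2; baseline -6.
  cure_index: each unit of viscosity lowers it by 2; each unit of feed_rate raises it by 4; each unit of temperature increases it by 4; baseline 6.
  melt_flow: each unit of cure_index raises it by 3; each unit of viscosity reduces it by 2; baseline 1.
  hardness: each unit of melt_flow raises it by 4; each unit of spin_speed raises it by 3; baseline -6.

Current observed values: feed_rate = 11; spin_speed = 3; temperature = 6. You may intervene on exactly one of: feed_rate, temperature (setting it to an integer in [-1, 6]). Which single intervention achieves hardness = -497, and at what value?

set feed_rate = 6

Intervening on feed_rate: with other inputs at their observed values, hardness = -144*feed_rate + 367. Solving for -497 gives feed_rate = 6, within [-1, 6].
Intervening on temperature: hardness = 48*temperature - 1505. Reaching -497 requires temperature = 21, outside [-1, 6].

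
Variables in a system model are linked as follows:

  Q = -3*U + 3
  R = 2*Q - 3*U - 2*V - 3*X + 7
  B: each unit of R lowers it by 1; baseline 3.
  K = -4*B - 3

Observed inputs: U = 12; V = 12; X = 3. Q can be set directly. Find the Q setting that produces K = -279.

Intervening on Q fixes its value directly, overriding its dependence on U.
Substituting into the R equation gives R = 2*Q - 62.
B becomes -2*Q + 65.
Substituting into the K equation gives K = 8*Q - 263.
Solve 8*Q - 263 = -279: Q = (-279 + 263) / 8 = -2.

Q = -2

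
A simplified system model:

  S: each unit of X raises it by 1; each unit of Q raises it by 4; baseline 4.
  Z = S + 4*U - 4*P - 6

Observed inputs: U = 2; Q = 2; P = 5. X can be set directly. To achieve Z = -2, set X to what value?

X = 4

Substituting into the S equation gives S = X + 12.
This gives Z = X - 6.
Solve X - 6 = -2: X = (-2 + 6) / 1 = 4.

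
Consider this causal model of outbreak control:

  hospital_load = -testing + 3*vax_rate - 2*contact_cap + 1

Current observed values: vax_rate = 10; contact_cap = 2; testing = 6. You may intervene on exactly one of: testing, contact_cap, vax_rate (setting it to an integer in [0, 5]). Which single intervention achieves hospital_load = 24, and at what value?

Intervening on testing: with other inputs at their observed values, hospital_load = -testing + 27. Solving for 24 gives testing = 3, within [0, 5].
Intervening on contact_cap: hospital_load = -2*contact_cap + 25. Reaching 24 requires contact_cap = 1/2, not an integer.
Intervening on vax_rate: hospital_load = 3*vax_rate - 9. Reaching 24 requires vax_rate = 11, outside [0, 5].

set testing = 3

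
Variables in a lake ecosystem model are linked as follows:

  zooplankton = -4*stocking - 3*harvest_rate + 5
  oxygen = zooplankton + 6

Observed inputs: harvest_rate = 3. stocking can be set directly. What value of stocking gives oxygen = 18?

stocking = -4

Substituting into the zooplankton equation gives zooplankton = -4*stocking - 4.
Substituting into the oxygen equation gives oxygen = -4*stocking + 2.
Solve -4*stocking + 2 = 18: stocking = (18 - 2) / -4 = -4.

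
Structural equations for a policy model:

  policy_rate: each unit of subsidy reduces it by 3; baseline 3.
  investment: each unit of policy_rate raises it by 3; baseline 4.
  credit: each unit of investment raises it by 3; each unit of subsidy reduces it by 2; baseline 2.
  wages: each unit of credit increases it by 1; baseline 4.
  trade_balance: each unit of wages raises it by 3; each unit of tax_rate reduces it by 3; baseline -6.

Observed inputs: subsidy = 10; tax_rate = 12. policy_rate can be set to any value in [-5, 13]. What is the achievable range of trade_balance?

Intervening on policy_rate fixes its value directly, overriding its dependence on subsidy.
Substituting into the credit equation gives credit = 9*policy_rate - 6.
wages becomes 9*policy_rate - 2.
Substituting into the trade_balance equation gives trade_balance = 27*policy_rate - 48.
Linear in policy_rate, so extremes are at the endpoints: policy_rate = -5 gives trade_balance = -183; policy_rate = 13 gives trade_balance = 303.

-183 to 303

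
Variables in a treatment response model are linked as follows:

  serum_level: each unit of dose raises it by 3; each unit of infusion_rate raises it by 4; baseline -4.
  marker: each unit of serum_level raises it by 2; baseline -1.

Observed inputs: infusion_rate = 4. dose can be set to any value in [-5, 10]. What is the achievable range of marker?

-7 to 83

Substituting into the serum_level equation gives serum_level = 3*dose + 12.
marker becomes 6*dose + 23.
Linear in dose, so extremes are at the endpoints: dose = -5 gives marker = -7; dose = 10 gives marker = 83.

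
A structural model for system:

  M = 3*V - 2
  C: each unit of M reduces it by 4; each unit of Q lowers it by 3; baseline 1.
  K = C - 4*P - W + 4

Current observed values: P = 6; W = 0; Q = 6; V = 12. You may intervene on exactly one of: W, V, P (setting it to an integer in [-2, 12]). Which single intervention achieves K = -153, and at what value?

Intervening on W: K = -W - 173. Reaching -153 requires W = -20, outside [-2, 12].
Intervening on V: K = -12*V - 29. Reaching -153 requires V = 31/3, not an integer.
Intervening on P: with other inputs at their observed values, K = -4*P - 149. Solving for -153 gives P = 1, within [-2, 12].

set P = 1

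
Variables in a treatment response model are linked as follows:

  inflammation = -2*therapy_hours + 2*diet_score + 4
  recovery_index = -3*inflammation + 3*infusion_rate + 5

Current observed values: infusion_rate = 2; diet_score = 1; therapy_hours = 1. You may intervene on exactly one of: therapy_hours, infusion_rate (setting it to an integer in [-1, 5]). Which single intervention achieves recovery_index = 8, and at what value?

Intervening on therapy_hours: recovery_index = 6*therapy_hours - 7. Reaching 8 requires therapy_hours = 5/2, not an integer.
Intervening on infusion_rate: with other inputs at their observed values, recovery_index = 3*infusion_rate - 7. Solving for 8 gives infusion_rate = 5, within [-1, 5].

set infusion_rate = 5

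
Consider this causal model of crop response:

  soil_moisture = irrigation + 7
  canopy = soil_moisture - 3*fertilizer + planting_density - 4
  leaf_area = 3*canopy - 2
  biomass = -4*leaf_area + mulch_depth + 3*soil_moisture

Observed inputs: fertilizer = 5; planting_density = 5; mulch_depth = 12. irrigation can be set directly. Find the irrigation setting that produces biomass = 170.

Substituting into the canopy equation gives canopy = irrigation - 7.
This gives leaf_area = 3*irrigation - 23.
Substituting into the biomass equation gives biomass = -9*irrigation + 125.
Solve -9*irrigation + 125 = 170: irrigation = (170 - 125) / -9 = -5.

irrigation = -5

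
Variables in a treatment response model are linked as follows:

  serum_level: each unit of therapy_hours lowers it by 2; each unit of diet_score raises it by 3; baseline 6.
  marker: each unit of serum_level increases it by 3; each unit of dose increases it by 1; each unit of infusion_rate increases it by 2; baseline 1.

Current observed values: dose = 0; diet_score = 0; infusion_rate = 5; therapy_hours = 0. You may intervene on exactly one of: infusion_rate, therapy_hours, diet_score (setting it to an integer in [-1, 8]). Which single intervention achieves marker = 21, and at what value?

set infusion_rate = 1

Intervening on infusion_rate: with other inputs at their observed values, marker = 2*infusion_rate + 19. Solving for 21 gives infusion_rate = 1, within [-1, 8].
Intervening on therapy_hours: marker = -6*therapy_hours + 29. Reaching 21 requires therapy_hours = 4/3, not an integer.
Intervening on diet_score: marker = 9*diet_score + 29. Reaching 21 requires diet_score = -8/9, not an integer.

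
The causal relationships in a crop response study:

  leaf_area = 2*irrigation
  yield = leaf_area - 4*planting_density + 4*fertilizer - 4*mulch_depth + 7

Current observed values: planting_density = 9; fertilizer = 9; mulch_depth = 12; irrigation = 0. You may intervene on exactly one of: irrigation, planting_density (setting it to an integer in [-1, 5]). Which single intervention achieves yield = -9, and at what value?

set planting_density = 1

Intervening on irrigation: yield = 2*irrigation - 41. Reaching -9 requires irrigation = 16, outside [-1, 5].
Intervening on planting_density: with other inputs at their observed values, yield = -4*planting_density - 5. Solving for -9 gives planting_density = 1, within [-1, 5].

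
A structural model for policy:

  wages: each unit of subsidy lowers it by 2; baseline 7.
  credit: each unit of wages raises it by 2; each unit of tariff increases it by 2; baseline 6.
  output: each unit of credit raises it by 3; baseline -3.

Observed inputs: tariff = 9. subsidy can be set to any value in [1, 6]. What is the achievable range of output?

39 to 99

Substituting into the credit equation gives credit = -4*subsidy + 38.
So output = -12*subsidy + 111.
Linear in subsidy, so extremes are at the endpoints: subsidy = 1 gives output = 99; subsidy = 6 gives output = 39.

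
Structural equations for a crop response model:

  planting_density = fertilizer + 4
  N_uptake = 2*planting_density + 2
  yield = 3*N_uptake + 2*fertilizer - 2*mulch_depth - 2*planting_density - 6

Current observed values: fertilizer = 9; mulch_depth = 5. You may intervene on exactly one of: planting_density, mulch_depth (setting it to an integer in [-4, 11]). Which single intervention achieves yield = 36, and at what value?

set planting_density = 7

Intervening on planting_density: with other inputs at their observed values, yield = 4*planting_density + 8. Solving for 36 gives planting_density = 7, within [-4, 11].
Intervening on mulch_depth: yield = -2*mulch_depth + 70. Reaching 36 requires mulch_depth = 17, outside [-4, 11].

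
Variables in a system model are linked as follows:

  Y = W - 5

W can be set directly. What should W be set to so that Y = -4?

Solve W - 5 = -4: W = (-4 + 5) / 1 = 1.

W = 1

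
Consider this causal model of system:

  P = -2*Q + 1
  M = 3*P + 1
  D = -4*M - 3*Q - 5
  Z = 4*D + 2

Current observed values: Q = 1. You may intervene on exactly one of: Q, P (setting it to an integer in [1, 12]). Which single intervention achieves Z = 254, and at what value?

set Q = 4

Intervening on Q: with other inputs at their observed values, Z = 84*Q - 82. Solving for 254 gives Q = 4, within [1, 12].
Intervening on P: Z = -48*P - 46. Reaching 254 requires P = -25/4, not an integer.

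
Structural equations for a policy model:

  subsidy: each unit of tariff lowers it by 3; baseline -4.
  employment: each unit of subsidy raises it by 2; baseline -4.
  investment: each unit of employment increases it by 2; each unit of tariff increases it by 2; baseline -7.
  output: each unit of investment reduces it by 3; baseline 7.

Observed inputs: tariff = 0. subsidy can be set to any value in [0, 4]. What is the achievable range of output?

Intervening on subsidy fixes its value directly, overriding its dependence on tariff.
Substituting into the investment equation gives investment = 4*subsidy - 15.
So output = -12*subsidy + 52.
Linear in subsidy, so extremes are at the endpoints: subsidy = 0 gives output = 52; subsidy = 4 gives output = 4.

4 to 52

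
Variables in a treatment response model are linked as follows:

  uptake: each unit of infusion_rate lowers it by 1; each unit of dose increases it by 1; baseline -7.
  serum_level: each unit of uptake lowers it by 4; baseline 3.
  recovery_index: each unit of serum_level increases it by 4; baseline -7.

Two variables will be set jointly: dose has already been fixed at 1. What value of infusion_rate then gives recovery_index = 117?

infusion_rate = 1

With dose held at 1:
Substituting into the uptake equation gives uptake = -infusion_rate - 6.
So serum_level = 4*infusion_rate + 27.
Substituting into the recovery_index equation gives recovery_index = 16*infusion_rate + 101.
Solve 16*infusion_rate + 101 = 117: infusion_rate = (117 - 101) / 16 = 1.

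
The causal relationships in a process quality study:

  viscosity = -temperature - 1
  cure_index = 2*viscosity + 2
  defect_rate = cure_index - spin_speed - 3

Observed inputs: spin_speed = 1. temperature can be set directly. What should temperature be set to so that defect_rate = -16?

temperature = 6

Substituting into the cure_index equation gives cure_index = -2*temperature.
So defect_rate = -2*temperature - 4.
Solve -2*temperature - 4 = -16: temperature = (-16 + 4) / -2 = 6.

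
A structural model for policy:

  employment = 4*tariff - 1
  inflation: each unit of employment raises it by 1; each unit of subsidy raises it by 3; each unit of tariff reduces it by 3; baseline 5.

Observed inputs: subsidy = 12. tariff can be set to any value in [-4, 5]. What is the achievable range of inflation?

Substituting into the inflation equation gives inflation = tariff + 40.
Linear in tariff, so extremes are at the endpoints: tariff = -4 gives inflation = 36; tariff = 5 gives inflation = 45.

36 to 45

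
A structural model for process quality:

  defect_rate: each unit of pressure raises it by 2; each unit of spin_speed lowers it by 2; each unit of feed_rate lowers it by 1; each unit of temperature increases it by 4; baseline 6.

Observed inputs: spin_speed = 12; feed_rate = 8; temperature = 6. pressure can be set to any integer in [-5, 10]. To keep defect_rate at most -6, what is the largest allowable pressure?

Substituting into the defect_rate equation gives defect_rate = 2*pressure - 2.
Require 2*pressure - 2 ≤ -6, so pressure ≤ -2.
The largest integer in [-5, 10] satisfying this is -2.

pressure = -2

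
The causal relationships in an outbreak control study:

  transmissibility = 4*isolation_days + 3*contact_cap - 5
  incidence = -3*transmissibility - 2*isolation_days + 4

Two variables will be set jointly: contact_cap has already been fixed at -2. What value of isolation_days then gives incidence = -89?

isolation_days = 9

With contact_cap held at -2:
Substituting into the transmissibility equation gives transmissibility = 4*isolation_days - 11.
incidence becomes -14*isolation_days + 37.
Solve -14*isolation_days + 37 = -89: isolation_days = (-89 - 37) / -14 = 9.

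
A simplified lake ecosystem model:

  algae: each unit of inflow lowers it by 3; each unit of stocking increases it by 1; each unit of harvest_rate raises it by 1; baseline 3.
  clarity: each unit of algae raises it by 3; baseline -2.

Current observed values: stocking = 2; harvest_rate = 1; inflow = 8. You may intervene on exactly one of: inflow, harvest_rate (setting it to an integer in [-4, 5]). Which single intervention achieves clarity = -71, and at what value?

set harvest_rate = -4

Intervening on inflow: clarity = -9*inflow + 16. Reaching -71 requires inflow = 29/3, not an integer.
Intervening on harvest_rate: with other inputs at their observed values, clarity = 3*harvest_rate - 59. Solving for -71 gives harvest_rate = -4, within [-4, 5].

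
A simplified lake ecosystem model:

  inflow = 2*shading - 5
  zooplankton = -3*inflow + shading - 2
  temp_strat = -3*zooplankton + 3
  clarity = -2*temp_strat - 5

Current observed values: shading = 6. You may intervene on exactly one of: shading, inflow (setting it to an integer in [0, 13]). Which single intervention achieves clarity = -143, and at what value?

Intervening on shading: with other inputs at their observed values, clarity = -30*shading + 67. Solving for -143 gives shading = 7, within [0, 13].
Intervening on inflow: clarity = -18*inflow + 13. Reaching -143 requires inflow = 26/3, not an integer.

set shading = 7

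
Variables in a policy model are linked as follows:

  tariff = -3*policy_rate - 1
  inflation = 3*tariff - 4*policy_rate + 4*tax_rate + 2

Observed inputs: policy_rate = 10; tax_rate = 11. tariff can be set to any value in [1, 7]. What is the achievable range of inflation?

9 to 27

Intervening on tariff fixes its value directly, overriding its dependence on policy_rate.
Substituting into the inflation equation gives inflation = 3*tariff + 6.
Linear in tariff, so extremes are at the endpoints: tariff = 1 gives inflation = 9; tariff = 7 gives inflation = 27.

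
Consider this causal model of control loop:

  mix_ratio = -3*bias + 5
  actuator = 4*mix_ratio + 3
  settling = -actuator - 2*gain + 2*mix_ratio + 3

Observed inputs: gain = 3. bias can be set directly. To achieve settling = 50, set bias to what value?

Substituting into the actuator equation gives actuator = -12*bias + 23.
Substituting into the settling equation gives settling = 6*bias - 16.
Solve 6*bias - 16 = 50: bias = (50 + 16) / 6 = 11.

bias = 11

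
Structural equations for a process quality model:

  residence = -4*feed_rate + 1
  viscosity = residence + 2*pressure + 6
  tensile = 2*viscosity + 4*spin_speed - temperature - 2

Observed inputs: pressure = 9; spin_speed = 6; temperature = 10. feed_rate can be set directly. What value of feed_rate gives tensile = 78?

feed_rate = -2

Substituting into the viscosity equation gives viscosity = -4*feed_rate + 25.
Substituting into the tensile equation gives tensile = -8*feed_rate + 62.
Solve -8*feed_rate + 62 = 78: feed_rate = (78 - 62) / -8 = -2.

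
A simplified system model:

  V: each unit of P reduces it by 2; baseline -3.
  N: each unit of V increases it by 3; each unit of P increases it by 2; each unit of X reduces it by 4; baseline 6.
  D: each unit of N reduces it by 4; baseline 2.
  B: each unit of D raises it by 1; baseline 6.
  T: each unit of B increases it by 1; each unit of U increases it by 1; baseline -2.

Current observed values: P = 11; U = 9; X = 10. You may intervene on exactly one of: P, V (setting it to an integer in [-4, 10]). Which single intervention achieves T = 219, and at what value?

Intervening on P: with other inputs at their observed values, T = 16*P + 187. Solving for 219 gives P = 2, within [-4, 10].
Intervening on V: T = -12*V + 63. Reaching 219 requires V = -13, outside [-4, 10].

set P = 2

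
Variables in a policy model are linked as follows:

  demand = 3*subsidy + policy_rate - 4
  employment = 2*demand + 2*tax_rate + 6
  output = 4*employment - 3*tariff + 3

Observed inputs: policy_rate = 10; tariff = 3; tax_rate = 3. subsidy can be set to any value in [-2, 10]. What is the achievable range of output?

42 to 330

Substituting into the demand equation gives demand = 3*subsidy + 6.
This gives employment = 6*subsidy + 24.
Substituting into the output equation gives output = 24*subsidy + 90.
Linear in subsidy, so extremes are at the endpoints: subsidy = -2 gives output = 42; subsidy = 10 gives output = 330.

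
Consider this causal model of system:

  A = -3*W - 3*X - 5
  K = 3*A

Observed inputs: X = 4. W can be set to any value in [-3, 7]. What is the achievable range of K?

Substituting into the A equation gives A = -3*W - 17.
K becomes -9*W - 51.
Linear in W, so extremes are at the endpoints: W = -3 gives K = -24; W = 7 gives K = -114.

-114 to -24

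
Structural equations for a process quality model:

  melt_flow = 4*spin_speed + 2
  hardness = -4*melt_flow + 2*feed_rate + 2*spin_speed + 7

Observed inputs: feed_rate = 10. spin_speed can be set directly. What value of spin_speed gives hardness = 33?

Substituting into the hardness equation gives hardness = -14*spin_speed + 19.
Solve -14*spin_speed + 19 = 33: spin_speed = (33 - 19) / -14 = -1.

spin_speed = -1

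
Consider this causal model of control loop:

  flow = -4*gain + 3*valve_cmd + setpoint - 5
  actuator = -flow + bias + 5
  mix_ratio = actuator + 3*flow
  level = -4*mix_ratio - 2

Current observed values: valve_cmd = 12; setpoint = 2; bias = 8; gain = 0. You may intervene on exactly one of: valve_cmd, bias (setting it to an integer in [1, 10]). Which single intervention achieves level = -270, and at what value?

Intervening on valve_cmd: with other inputs at their observed values, level = -24*valve_cmd - 30. Solving for -270 gives valve_cmd = 10, within [1, 10].
Intervening on bias: level = -4*bias - 286. Reaching -270 requires bias = -4, outside [1, 10].

set valve_cmd = 10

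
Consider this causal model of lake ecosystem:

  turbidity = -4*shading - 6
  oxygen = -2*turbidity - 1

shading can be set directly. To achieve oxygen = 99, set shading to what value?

Substituting into the oxygen equation gives oxygen = 8*shading + 11.
Solve 8*shading + 11 = 99: shading = (99 - 11) / 8 = 11.

shading = 11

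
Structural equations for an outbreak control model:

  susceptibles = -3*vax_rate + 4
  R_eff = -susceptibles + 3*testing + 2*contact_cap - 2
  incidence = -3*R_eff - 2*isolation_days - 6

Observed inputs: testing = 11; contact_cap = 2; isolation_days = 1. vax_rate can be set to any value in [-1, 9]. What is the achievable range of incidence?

-182 to -92

Substituting into the R_eff equation gives R_eff = 3*vax_rate + 31.
incidence becomes -9*vax_rate - 101.
Linear in vax_rate, so extremes are at the endpoints: vax_rate = -1 gives incidence = -92; vax_rate = 9 gives incidence = -182.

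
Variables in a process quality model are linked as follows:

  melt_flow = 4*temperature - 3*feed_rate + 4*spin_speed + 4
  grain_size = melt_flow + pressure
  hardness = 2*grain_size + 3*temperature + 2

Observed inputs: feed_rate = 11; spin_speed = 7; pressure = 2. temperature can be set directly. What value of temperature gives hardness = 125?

Substituting into the melt_flow equation gives melt_flow = 4*temperature - 1.
So grain_size = 4*temperature + 1.
This gives hardness = 11*temperature + 4.
Solve 11*temperature + 4 = 125: temperature = (125 - 4) / 11 = 11.

temperature = 11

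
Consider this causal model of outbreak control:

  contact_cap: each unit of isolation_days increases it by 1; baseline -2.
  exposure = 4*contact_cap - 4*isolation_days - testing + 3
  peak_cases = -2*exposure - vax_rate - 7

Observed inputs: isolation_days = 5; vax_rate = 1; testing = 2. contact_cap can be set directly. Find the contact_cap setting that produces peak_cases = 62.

Intervening on contact_cap fixes its value directly, overriding its dependence on isolation_days.
Substituting into the exposure equation gives exposure = 4*contact_cap - 19.
This gives peak_cases = -8*contact_cap + 30.
Solve -8*contact_cap + 30 = 62: contact_cap = (62 - 30) / -8 = -4.

contact_cap = -4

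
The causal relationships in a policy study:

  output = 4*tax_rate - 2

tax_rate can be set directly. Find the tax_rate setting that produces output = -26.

Solve 4*tax_rate - 2 = -26: tax_rate = (-26 + 2) / 4 = -6.

tax_rate = -6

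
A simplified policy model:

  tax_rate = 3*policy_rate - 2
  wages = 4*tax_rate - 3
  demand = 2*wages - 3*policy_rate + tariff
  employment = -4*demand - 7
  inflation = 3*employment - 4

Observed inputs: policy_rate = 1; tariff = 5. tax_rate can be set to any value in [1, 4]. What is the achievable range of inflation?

Intervening on tax_rate fixes its value directly, overriding its dependence on policy_rate.
Substituting into the demand equation gives demand = 8*tax_rate - 4.
Substituting into the employment equation gives employment = -32*tax_rate + 9.
inflation becomes -96*tax_rate + 23.
Linear in tax_rate, so extremes are at the endpoints: tax_rate = 1 gives inflation = -73; tax_rate = 4 gives inflation = -361.

-361 to -73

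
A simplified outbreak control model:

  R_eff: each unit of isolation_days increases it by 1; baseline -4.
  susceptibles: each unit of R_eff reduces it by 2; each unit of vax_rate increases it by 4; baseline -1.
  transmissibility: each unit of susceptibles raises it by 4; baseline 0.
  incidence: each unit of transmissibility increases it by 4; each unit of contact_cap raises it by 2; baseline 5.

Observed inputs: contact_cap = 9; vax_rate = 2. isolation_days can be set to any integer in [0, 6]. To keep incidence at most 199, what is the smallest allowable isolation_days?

isolation_days = 2

Substituting into the susceptibles equation gives susceptibles = -2*isolation_days + 15.
Substituting into the transmissibility equation gives transmissibility = -8*isolation_days + 60.
So incidence = -32*isolation_days + 263.
Require -32*isolation_days + 263 ≤ 199, so isolation_days ≥ 2.
The smallest integer in [0, 6] satisfying this is 2.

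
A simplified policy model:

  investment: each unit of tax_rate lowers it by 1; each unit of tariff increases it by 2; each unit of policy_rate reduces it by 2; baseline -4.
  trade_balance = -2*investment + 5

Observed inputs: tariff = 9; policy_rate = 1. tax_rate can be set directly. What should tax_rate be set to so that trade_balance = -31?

tax_rate = -6

Substituting into the investment equation gives investment = -tax_rate + 12.
Substituting into the trade_balance equation gives trade_balance = 2*tax_rate - 19.
Solve 2*tax_rate - 19 = -31: tax_rate = (-31 + 19) / 2 = -6.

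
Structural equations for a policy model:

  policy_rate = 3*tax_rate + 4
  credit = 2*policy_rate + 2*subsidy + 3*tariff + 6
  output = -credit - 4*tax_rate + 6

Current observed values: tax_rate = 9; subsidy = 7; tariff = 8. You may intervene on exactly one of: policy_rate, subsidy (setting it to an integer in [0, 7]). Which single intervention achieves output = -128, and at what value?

Intervening on policy_rate: output = -2*policy_rate - 74. Reaching -128 requires policy_rate = 27, outside [0, 7].
Intervening on subsidy: with other inputs at their observed values, output = -2*subsidy - 122. Solving for -128 gives subsidy = 3, within [0, 7].

set subsidy = 3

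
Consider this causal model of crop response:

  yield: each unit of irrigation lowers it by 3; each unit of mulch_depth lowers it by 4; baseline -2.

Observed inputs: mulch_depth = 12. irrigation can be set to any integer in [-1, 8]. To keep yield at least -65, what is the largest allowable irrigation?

irrigation = 5

Substituting into the yield equation gives yield = -3*irrigation - 50.
Require -3*irrigation - 50 ≥ -65, so irrigation ≤ 5.
The largest integer in [-1, 8] satisfying this is 5.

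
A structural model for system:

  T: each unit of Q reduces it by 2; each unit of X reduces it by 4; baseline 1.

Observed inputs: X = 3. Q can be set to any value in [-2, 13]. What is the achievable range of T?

Substituting into the T equation gives T = -2*Q - 11.
Linear in Q, so extremes are at the endpoints: Q = -2 gives T = -7; Q = 13 gives T = -37.

-37 to -7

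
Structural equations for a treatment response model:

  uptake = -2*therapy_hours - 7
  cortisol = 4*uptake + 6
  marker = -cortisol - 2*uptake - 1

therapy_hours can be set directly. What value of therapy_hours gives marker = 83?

therapy_hours = 4

Substituting into the cortisol equation gives cortisol = -8*therapy_hours - 22.
This gives marker = 12*therapy_hours + 35.
Solve 12*therapy_hours + 35 = 83: therapy_hours = (83 - 35) / 12 = 4.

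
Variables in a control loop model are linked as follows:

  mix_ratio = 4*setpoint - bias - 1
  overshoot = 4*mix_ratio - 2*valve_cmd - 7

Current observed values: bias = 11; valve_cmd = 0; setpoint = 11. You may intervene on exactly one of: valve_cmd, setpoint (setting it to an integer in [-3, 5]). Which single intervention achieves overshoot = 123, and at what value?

set valve_cmd = -1

Intervening on valve_cmd: with other inputs at their observed values, overshoot = -2*valve_cmd + 121. Solving for 123 gives valve_cmd = -1, within [-3, 5].
Intervening on setpoint: overshoot = 16*setpoint - 55. Reaching 123 requires setpoint = 89/8, not an integer.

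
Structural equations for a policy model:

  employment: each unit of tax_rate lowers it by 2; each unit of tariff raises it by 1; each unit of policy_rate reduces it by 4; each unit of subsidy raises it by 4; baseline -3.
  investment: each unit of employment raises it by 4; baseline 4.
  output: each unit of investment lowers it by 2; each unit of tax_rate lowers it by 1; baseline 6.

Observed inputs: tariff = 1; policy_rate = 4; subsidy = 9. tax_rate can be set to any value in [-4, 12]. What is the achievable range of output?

-206 to 34

Substituting into the employment equation gives employment = -2*tax_rate + 18.
So investment = -8*tax_rate + 76.
Substituting into the output equation gives output = 15*tax_rate - 146.
Linear in tax_rate, so extremes are at the endpoints: tax_rate = -4 gives output = -206; tax_rate = 12 gives output = 34.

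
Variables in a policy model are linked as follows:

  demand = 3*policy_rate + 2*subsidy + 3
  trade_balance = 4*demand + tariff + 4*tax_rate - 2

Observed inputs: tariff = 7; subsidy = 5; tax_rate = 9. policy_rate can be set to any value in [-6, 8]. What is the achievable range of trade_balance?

Substituting into the demand equation gives demand = 3*policy_rate + 13.
Substituting into the trade_balance equation gives trade_balance = 12*policy_rate + 93.
Linear in policy_rate, so extremes are at the endpoints: policy_rate = -6 gives trade_balance = 21; policy_rate = 8 gives trade_balance = 189.

21 to 189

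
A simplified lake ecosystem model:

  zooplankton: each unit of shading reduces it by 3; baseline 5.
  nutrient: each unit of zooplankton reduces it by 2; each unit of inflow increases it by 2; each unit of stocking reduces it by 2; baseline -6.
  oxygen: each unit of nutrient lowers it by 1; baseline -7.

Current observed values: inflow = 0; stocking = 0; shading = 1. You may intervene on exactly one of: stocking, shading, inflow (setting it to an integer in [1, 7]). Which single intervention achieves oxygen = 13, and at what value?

Intervening on stocking: with other inputs at their observed values, oxygen = 2*stocking + 3. Solving for 13 gives stocking = 5, within [1, 7].
Intervening on shading: oxygen = -6*shading + 9. Reaching 13 requires shading = -2/3, not an integer.
Intervening on inflow: oxygen = -2*inflow + 3. Reaching 13 requires inflow = -5, outside [1, 7].

set stocking = 5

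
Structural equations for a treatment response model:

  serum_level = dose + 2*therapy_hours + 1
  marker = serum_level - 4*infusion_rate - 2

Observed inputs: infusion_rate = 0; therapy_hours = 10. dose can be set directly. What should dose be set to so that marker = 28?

dose = 9

Substituting into the serum_level equation gives serum_level = dose + 21.
marker becomes dose + 19.
Solve dose + 19 = 28: dose = (28 - 19) / 1 = 9.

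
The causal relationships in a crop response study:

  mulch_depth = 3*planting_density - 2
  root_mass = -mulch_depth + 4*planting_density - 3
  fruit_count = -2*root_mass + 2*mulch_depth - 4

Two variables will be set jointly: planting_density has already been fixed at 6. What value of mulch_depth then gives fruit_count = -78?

With planting_density held at 6:
Intervening on mulch_depth fixes its value directly, overriding its dependence on planting_density.
Substituting into the root_mass equation gives root_mass = -mulch_depth + 21.
Substituting into the fruit_count equation gives fruit_count = 4*mulch_depth - 46.
Solve 4*mulch_depth - 46 = -78: mulch_depth = (-78 + 46) / 4 = -8.

mulch_depth = -8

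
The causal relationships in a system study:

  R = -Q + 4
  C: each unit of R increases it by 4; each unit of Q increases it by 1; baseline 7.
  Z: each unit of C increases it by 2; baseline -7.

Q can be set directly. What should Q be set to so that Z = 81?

Substituting into the C equation gives C = -3*Q + 23.
So Z = -6*Q + 39.
Solve -6*Q + 39 = 81: Q = (81 - 39) / -6 = -7.

Q = -7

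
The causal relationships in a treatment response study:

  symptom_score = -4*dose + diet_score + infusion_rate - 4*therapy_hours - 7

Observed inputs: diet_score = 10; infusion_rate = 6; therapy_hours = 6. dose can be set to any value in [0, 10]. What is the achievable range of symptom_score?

-55 to -15

Substituting into the symptom_score equation gives symptom_score = -4*dose - 15.
Linear in dose, so extremes are at the endpoints: dose = 0 gives symptom_score = -15; dose = 10 gives symptom_score = -55.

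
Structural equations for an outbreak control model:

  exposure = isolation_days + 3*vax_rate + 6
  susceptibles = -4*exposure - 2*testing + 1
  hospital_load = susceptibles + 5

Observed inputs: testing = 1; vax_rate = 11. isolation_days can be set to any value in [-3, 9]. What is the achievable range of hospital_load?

Substituting into the exposure equation gives exposure = isolation_days + 39.
This gives susceptibles = -4*isolation_days - 157.
So hospital_load = -4*isolation_days - 152.
Linear in isolation_days, so extremes are at the endpoints: isolation_days = -3 gives hospital_load = -140; isolation_days = 9 gives hospital_load = -188.

-188 to -140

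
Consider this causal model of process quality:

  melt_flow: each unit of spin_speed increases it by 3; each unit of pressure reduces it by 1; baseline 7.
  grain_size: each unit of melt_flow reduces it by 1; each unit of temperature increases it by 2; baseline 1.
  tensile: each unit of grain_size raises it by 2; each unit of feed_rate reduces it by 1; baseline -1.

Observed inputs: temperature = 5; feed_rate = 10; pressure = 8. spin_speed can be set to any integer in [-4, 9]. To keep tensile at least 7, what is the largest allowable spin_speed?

spin_speed = 1

Substituting into the melt_flow equation gives melt_flow = 3*spin_speed - 1.
Substituting into the grain_size equation gives grain_size = -3*spin_speed + 12.
So tensile = -6*spin_speed + 13.
Require -6*spin_speed + 13 ≥ 7, so spin_speed ≤ 1.
The largest integer in [-4, 9] satisfying this is 1.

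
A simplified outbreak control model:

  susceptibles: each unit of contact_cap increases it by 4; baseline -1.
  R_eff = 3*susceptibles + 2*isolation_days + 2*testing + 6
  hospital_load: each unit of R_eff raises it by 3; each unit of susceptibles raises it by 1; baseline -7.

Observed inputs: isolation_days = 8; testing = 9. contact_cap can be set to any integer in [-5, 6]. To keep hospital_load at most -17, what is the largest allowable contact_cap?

contact_cap = -3

Substituting into the R_eff equation gives R_eff = 12*contact_cap + 37.
Substituting into the hospital_load equation gives hospital_load = 40*contact_cap + 103.
Require 40*contact_cap + 103 ≤ -17, so contact_cap ≤ -3.
The largest integer in [-5, 6] satisfying this is -3.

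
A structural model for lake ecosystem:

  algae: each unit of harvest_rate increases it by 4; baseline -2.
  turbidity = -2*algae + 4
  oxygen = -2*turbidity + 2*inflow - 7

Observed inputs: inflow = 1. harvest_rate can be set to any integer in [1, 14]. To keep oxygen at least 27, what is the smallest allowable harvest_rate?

Substituting into the turbidity equation gives turbidity = -8*harvest_rate + 8.
Substituting into the oxygen equation gives oxygen = 16*harvest_rate - 21.
Require 16*harvest_rate - 21 ≥ 27, so harvest_rate ≥ 3.
The smallest integer in [1, 14] satisfying this is 3.

harvest_rate = 3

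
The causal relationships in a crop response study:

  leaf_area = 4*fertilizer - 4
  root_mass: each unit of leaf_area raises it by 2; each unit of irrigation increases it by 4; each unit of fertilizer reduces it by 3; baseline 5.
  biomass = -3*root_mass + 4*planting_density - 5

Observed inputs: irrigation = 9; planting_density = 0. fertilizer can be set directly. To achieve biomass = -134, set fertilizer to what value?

fertilizer = 2

Substituting into the root_mass equation gives root_mass = 5*fertilizer + 33.
So biomass = -15*fertilizer - 104.
Solve -15*fertilizer - 104 = -134: fertilizer = (-134 + 104) / -15 = 2.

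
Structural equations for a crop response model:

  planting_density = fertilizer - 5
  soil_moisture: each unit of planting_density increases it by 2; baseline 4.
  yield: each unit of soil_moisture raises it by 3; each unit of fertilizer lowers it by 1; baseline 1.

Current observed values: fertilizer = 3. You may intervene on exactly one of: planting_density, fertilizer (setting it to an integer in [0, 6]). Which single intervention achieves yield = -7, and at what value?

set fertilizer = 2

Intervening on planting_density: yield = 6*planting_density + 10. Reaching -7 requires planting_density = -17/6, not an integer.
Intervening on fertilizer: with other inputs at their observed values, yield = 5*fertilizer - 17. Solving for -7 gives fertilizer = 2, within [0, 6].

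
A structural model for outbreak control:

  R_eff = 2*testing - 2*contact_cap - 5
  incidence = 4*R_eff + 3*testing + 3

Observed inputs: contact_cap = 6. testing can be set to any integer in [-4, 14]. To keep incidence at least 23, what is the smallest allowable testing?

testing = 8

Substituting into the R_eff equation gives R_eff = 2*testing - 17.
So incidence = 11*testing - 65.
Require 11*testing - 65 ≥ 23, so testing ≥ 8.
The smallest integer in [-4, 14] satisfying this is 8.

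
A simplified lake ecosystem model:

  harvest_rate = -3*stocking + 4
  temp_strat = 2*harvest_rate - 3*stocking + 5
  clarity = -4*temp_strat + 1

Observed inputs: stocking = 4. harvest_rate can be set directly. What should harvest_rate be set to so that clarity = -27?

Intervening on harvest_rate fixes its value directly, overriding its dependence on stocking.
Substituting into the temp_strat equation gives temp_strat = 2*harvest_rate - 7.
clarity becomes -8*harvest_rate + 29.
Solve -8*harvest_rate + 29 = -27: harvest_rate = (-27 - 29) / -8 = 7.

harvest_rate = 7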